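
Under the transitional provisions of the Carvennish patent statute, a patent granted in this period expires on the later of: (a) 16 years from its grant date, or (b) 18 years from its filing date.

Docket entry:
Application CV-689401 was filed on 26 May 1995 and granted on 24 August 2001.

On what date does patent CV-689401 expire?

(a) grant + 16 years → 24 August 2017.
(b) filing + 18 years → 26 May 2013.
Later of the two: 24 August 2017.

August 24, 2017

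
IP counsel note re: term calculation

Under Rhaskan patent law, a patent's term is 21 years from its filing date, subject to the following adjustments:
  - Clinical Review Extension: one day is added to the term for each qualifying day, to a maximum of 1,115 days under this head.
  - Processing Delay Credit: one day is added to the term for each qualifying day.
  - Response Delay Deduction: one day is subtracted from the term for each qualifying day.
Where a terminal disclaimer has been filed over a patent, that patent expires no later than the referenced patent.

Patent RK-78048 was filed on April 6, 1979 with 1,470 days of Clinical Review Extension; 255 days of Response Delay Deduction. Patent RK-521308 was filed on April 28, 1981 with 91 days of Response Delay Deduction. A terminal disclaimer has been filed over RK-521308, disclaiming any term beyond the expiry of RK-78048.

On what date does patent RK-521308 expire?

Natural term of RK-521308:
  Base: filing + 21 years → 28 April 2002.
  Response Delay Deduction: −91 days → 27 January 2002.
Expiry of referenced patent RK-78048:
  Base: filing + 21 years → 6 April 2000.
  Clinical Review Extension: 1470 days claimed exceeds the 1115-day cap, so +1115 days → 26 April 2003.
  Response Delay Deduction: −255 days → 14 August 2002.
Terminal disclaimer: RK-521308 expires on the earlier of 27 January 2002 and 14 August 2002.

2002-01-27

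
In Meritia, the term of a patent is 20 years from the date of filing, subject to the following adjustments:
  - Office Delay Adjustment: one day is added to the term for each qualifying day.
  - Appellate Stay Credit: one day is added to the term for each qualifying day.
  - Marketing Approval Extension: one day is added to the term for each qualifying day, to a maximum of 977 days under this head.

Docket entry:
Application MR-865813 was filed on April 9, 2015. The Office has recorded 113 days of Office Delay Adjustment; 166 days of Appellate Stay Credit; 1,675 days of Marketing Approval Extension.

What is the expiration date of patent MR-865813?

Base term: filing date + 20 years → 9 April 2035.
Office Delay Adjustment: +113 days → 31 July 2035.
Appellate Stay Credit: +166 days → 13 January 2036.
Marketing Approval Extension: 1675 days claimed exceeds the 977-day cap, so +977 days → 16 September 2038.

September 16, 2038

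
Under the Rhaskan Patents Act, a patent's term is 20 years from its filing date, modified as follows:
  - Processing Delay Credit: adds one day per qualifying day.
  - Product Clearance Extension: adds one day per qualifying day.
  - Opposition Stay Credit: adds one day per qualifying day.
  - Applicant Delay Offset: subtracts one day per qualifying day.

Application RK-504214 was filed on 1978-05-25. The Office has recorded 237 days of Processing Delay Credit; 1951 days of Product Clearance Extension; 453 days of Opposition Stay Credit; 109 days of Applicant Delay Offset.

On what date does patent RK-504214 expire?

Base term: filing date + 20 years → 25 May 1998.
Processing Delay Credit: +237 days → 17 January 1999.
Product Clearance Extension: +1951 days → 21 May 2004.
Opposition Stay Credit: +453 days → 17 August 2005.
Applicant Delay Offset: −109 days → 30 April 2005.

2005-04-30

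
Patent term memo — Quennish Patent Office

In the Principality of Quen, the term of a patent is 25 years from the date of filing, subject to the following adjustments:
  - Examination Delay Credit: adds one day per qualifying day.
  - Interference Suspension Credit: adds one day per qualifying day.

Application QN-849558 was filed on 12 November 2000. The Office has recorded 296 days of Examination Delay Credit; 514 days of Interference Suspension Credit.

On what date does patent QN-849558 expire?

Base term: filing date + 25 years → 12 November 2025.
Examination Delay Credit: +296 days → 4 September 2026.
Interference Suspension Credit: +514 days → 31 January 2028.

January 31, 2028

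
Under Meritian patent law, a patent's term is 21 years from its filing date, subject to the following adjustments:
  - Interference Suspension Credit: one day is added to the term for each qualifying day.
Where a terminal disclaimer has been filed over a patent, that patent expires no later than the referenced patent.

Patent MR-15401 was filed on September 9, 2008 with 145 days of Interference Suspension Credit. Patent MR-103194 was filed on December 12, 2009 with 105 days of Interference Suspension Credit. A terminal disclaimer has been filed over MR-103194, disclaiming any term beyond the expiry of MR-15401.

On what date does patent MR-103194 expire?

2030-02-01

Natural term of MR-103194:
  Base: filing + 21 years → 12 December 2030.
  Interference Suspension Credit: +105 days → 27 March 2031.
Expiry of referenced patent MR-15401:
  Base: filing + 21 years → 9 September 2029.
  Interference Suspension Credit: +145 days → 1 February 2030.
Terminal disclaimer: MR-103194 expires on the earlier of 27 March 2031 and 1 February 2030.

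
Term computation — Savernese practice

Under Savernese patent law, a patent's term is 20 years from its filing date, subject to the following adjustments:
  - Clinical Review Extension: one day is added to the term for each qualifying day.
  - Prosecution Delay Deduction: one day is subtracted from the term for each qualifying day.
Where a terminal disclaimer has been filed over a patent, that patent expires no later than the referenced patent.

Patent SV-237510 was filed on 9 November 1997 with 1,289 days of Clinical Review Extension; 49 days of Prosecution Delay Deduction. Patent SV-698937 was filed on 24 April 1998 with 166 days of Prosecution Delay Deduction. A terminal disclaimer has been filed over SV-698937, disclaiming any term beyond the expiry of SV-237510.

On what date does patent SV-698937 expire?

Natural term of SV-698937:
  Base: filing + 20 years → 24 April 2018.
  Prosecution Delay Deduction: −166 days → 9 November 2017.
Expiry of referenced patent SV-237510:
  Base: filing + 20 years → 9 November 2017.
  Clinical Review Extension: +1289 days → 21 May 2021.
  Prosecution Delay Deduction: −49 days → 2 April 2021.
Terminal disclaimer: SV-698937 expires on the earlier of 9 November 2017 and 2 April 2021.

November 9, 2017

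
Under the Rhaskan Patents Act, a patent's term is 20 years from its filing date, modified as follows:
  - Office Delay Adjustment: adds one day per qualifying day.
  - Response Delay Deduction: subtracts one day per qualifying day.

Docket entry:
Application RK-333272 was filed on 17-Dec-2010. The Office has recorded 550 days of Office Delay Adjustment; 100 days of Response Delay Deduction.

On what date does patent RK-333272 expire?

2032-03-11

Base term: filing date + 20 years → 17 December 2030.
Office Delay Adjustment: +550 days → 19 June 2032.
Response Delay Deduction: −100 days → 11 March 2032.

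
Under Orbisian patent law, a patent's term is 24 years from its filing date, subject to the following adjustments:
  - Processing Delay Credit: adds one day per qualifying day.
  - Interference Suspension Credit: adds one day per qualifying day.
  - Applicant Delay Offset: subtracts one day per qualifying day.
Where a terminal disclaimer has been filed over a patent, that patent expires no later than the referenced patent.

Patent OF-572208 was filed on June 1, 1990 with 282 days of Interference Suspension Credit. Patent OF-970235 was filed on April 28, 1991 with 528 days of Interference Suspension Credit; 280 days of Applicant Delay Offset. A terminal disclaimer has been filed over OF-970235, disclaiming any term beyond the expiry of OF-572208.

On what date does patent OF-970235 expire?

Natural term of OF-970235:
  Base: filing + 24 years → 28 April 2015.
  Interference Suspension Credit: +528 days → 7 October 2016.
  Applicant Delay Offset: −280 days → 1 January 2016.
Expiry of referenced patent OF-572208:
  Base: filing + 24 years → 1 June 2014.
  Interference Suspension Credit: +282 days → 10 March 2015.
Terminal disclaimer: OF-970235 expires on the earlier of 1 January 2016 and 10 March 2015.

2015-03-10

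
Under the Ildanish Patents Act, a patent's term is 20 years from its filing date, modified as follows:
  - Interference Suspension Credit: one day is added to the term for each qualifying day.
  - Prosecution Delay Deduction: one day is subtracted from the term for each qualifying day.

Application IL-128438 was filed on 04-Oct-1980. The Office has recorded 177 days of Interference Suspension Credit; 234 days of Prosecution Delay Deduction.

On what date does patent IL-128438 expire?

Base term: filing date + 20 years → 4 October 2000.
Interference Suspension Credit: +177 days → 30 March 2001.
Prosecution Delay Deduction: −234 days → 8 August 2000.

August 8, 2000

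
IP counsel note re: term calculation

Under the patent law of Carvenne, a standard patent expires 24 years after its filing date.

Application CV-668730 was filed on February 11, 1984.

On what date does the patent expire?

Filing date + 24 years → 11 February 2008.

2008-02-11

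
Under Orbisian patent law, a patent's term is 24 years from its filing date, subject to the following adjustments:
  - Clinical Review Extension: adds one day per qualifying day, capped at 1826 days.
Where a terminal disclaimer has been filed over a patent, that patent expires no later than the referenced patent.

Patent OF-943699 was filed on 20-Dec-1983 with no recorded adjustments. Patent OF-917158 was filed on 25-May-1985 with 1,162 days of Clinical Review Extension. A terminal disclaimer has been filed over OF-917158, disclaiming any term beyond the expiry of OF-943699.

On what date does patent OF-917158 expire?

2007-12-20

Natural term of OF-917158:
  Base: filing + 24 years → 25 May 2009.
  Clinical Review Extension: 1162 days (within the 1826-day cap) → +1162 days → 30 July 2012.
Expiry of referenced patent OF-943699:
  Base: filing + 24 years → 20 December 2007.
Terminal disclaimer: OF-917158 expires on the earlier of 30 July 2012 and 20 December 2007.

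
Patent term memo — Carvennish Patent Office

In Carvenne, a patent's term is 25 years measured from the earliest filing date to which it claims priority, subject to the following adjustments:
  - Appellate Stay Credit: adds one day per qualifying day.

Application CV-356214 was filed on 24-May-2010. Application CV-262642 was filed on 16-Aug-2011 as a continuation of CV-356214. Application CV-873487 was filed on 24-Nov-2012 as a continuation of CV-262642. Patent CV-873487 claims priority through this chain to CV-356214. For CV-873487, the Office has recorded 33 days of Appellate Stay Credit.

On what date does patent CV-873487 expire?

Earliest priority filing: 24 May 2010.
Base term: 24 May 2010 + 25 years → 24 May 2035.
Appellate Stay Credit: +33 days → 26 June 2035.

2035-06-26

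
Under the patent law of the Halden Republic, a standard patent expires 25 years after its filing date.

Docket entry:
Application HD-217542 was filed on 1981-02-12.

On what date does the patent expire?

Filing date + 25 years → 12 February 2006.

February 12, 2006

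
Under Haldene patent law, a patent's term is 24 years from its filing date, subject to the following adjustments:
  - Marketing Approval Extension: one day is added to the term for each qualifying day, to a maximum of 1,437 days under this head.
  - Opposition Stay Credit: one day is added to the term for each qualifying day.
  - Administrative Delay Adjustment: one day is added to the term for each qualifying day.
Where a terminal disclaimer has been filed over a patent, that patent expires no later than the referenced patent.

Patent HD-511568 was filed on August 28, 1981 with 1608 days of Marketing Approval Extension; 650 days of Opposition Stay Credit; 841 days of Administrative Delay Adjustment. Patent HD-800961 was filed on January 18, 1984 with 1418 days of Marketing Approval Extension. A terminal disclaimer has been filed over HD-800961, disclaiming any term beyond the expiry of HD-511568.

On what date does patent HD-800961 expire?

2011-12-06

Natural term of HD-800961:
  Base: filing + 24 years → 18 January 2008.
  Marketing Approval Extension: 1418 days (within the 1437-day cap) → +1418 days → 6 December 2011.
Expiry of referenced patent HD-511568:
  Base: filing + 24 years → 28 August 2005.
  Marketing Approval Extension: 1608 days claimed exceeds the 1437-day cap, so +1437 days → 4 August 2009.
  Opposition Stay Credit: +650 days → 16 May 2011.
  Administrative Delay Adjustment: +841 days → 3 September 2013.
Terminal disclaimer: HD-800961 expires on the earlier of 6 December 2011 and 3 September 2013.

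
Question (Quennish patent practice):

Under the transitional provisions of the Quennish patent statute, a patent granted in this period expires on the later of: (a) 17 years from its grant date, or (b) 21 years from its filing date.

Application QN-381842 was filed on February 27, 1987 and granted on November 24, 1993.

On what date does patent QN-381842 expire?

(a) grant + 17 years → 24 November 2010.
(b) filing + 21 years → 27 February 2008.
Later of the two: 24 November 2010.

November 24, 2010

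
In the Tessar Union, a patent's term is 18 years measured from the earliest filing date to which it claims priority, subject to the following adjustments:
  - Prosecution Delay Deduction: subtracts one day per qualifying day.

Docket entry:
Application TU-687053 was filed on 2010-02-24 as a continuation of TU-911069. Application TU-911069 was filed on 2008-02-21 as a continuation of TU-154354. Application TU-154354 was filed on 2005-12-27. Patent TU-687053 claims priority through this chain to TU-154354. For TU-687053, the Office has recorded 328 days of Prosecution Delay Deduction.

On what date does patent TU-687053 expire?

Earliest priority filing: 27 December 2005.
Base term: 27 December 2005 + 18 years → 27 December 2023.
Prosecution Delay Deduction: −328 days → 2 February 2023.

2023-02-02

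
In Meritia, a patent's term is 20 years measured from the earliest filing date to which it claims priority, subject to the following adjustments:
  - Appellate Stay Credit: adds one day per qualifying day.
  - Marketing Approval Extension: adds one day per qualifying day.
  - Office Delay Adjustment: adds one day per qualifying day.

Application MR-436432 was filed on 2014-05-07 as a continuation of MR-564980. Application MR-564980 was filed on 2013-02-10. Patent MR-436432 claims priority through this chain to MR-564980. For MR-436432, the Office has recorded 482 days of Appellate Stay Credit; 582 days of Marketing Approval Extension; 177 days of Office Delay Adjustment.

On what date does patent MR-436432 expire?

Earliest priority filing: 10 February 2013.
Base term: 10 February 2013 + 20 years → 10 February 2033.
Appellate Stay Credit: +482 days → 7 June 2034.
Marketing Approval Extension: +582 days → 10 January 2036.
Office Delay Adjustment: +177 days → 5 July 2036.

July 5, 2036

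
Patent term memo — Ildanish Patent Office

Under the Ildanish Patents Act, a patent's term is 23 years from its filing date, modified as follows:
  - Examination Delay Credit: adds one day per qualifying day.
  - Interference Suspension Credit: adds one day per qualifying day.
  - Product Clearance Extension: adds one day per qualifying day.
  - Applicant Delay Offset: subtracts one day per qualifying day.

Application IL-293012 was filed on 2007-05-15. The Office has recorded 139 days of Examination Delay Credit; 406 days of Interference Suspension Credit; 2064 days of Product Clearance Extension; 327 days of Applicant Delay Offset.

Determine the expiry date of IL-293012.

Base term: filing date + 23 years → 15 May 2030.
Examination Delay Credit: +139 days → 1 October 2030.
Interference Suspension Credit: +406 days → 11 November 2031.
Product Clearance Extension: +2064 days → 6 July 2037.
Applicant Delay Offset: −327 days → 13 August 2036.

2036-08-13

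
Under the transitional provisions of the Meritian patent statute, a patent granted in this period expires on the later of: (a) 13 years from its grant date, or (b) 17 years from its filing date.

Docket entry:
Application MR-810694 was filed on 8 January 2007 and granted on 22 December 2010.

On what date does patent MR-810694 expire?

(a) grant + 13 years → 22 December 2023.
(b) filing + 17 years → 8 January 2024.
Later of the two: 8 January 2024.

2024-01-08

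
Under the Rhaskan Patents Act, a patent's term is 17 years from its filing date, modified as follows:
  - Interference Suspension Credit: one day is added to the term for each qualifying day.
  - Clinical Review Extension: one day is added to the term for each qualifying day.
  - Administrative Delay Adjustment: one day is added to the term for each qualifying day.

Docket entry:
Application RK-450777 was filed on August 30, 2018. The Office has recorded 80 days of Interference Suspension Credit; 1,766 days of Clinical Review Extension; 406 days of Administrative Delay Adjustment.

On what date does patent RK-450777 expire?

2041-10-29

Base term: filing date + 17 years → 30 August 2035.
Interference Suspension Credit: +80 days → 18 November 2035.
Clinical Review Extension: +1766 days → 18 September 2040.
Administrative Delay Adjustment: +406 days → 29 October 2041.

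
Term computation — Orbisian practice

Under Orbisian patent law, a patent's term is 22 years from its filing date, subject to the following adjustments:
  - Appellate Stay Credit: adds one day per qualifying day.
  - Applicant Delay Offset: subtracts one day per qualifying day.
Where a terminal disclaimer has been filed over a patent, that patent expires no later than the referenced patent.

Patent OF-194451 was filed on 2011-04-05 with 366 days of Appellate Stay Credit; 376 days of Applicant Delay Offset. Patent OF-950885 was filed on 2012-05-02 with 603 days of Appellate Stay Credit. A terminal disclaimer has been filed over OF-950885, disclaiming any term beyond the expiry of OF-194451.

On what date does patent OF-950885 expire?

Natural term of OF-950885:
  Base: filing + 22 years → 2 May 2034.
  Appellate Stay Credit: +603 days → 26 December 2035.
Expiry of referenced patent OF-194451:
  Base: filing + 22 years → 5 April 2033.
  Appellate Stay Credit: +366 days → 6 April 2034.
  Applicant Delay Offset: −376 days → 26 March 2033.
Terminal disclaimer: OF-950885 expires on the earlier of 26 December 2035 and 26 March 2033.

2033-03-26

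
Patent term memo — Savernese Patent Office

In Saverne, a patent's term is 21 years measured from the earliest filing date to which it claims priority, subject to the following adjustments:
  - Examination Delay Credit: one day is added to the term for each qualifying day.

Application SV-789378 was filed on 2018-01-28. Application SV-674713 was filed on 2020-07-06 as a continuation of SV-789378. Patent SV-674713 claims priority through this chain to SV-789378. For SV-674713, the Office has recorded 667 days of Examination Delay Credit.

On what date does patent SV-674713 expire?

Earliest priority filing: 28 January 2018.
Base term: 28 January 2018 + 21 years → 28 January 2039.
Examination Delay Credit: +667 days → 25 November 2040.

2040-11-25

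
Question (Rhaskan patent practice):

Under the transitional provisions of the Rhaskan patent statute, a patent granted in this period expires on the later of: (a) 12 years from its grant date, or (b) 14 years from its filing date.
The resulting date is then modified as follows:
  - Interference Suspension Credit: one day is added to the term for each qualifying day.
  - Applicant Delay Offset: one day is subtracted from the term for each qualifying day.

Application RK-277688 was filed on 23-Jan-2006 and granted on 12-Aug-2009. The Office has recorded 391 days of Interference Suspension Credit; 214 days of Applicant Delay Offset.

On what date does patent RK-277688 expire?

2022-02-05

(a) grant + 12 years → 12 August 2021.
(b) filing + 14 years → 23 January 2020.
Later of the two: 12 August 2021.
Interference Suspension Credit: +391 days → 7 September 2022.
Applicant Delay Offset: −214 days → 5 February 2022.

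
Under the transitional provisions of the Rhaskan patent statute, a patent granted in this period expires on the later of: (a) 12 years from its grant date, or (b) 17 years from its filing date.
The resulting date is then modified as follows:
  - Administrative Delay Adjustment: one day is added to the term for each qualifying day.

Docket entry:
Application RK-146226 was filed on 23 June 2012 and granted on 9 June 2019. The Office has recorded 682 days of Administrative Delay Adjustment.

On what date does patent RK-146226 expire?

(a) grant + 12 years → 9 June 2031.
(b) filing + 17 years → 23 June 2029.
Later of the two: 9 June 2031.
Administrative Delay Adjustment: +682 days → 21 April 2033.

April 21, 2033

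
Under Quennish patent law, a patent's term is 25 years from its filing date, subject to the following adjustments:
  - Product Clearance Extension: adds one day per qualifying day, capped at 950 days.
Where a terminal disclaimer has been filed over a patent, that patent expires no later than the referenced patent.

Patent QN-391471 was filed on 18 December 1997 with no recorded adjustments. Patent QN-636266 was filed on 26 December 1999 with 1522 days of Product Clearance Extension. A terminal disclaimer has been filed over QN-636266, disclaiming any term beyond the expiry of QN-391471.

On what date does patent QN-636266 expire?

Natural term of QN-636266:
  Base: filing + 25 years → 26 December 2024.
  Product Clearance Extension: 1522 days claimed exceeds the 950-day cap, so +950 days → 3 August 2027.
Expiry of referenced patent QN-391471:
  Base: filing + 25 years → 18 December 2022.
Terminal disclaimer: QN-636266 expires on the earlier of 3 August 2027 and 18 December 2022.

December 18, 2022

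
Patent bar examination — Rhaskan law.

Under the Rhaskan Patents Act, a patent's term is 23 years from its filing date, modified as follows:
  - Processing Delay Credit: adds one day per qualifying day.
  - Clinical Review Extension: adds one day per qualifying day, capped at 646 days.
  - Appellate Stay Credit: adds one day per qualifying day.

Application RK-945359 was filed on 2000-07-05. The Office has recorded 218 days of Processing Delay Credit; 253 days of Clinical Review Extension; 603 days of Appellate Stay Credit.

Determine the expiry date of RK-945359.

Base term: filing date + 23 years → 5 July 2023.
Processing Delay Credit: +218 days → 8 February 2024.
Clinical Review Extension: 253 days (within the 646-day cap) → +253 days → 18 October 2024.
Appellate Stay Credit: +603 days → 13 June 2026.

2026-06-13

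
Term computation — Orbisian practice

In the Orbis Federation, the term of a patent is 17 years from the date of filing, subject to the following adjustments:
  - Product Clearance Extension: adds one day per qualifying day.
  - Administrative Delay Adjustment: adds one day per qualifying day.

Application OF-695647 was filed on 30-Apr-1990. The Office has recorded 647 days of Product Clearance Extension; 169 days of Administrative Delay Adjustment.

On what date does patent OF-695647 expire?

Base term: filing date + 17 years → 30 April 2007.
Product Clearance Extension: +647 days → 5 February 2009.
Administrative Delay Adjustment: +169 days → 24 July 2009.

July 24, 2009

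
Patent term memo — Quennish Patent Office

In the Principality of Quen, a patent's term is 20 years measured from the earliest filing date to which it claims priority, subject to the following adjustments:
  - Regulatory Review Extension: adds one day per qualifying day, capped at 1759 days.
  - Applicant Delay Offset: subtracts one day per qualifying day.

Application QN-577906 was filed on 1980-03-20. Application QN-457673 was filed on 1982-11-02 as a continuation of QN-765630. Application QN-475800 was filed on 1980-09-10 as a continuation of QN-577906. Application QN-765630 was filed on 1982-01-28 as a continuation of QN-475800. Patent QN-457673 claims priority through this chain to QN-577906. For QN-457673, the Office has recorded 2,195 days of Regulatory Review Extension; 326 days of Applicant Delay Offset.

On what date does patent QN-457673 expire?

Earliest priority filing: 20 March 1980.
Base term: 20 March 1980 + 20 years → 20 March 2000.
Regulatory Review Extension: 2195 days claimed exceeds the 1759-day cap, so +1759 days → 12 January 2005.
Applicant Delay Offset: −326 days → 21 February 2004.

2004-02-21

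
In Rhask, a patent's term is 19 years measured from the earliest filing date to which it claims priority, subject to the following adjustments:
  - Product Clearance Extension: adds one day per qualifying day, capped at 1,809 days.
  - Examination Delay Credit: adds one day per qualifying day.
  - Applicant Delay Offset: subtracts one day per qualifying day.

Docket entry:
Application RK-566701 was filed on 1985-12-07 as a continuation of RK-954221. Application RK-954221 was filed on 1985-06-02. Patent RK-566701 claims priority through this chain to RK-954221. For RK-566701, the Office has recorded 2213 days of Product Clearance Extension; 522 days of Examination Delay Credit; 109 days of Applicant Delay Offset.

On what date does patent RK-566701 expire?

Earliest priority filing: 2 June 1985.
Base term: 2 June 1985 + 19 years → 2 June 2004.
Product Clearance Extension: 2213 days claimed exceeds the 1809-day cap, so +1809 days → 16 May 2009.
Examination Delay Credit: +522 days → 20 October 2010.
Applicant Delay Offset: −109 days → 3 July 2010.

2010-07-03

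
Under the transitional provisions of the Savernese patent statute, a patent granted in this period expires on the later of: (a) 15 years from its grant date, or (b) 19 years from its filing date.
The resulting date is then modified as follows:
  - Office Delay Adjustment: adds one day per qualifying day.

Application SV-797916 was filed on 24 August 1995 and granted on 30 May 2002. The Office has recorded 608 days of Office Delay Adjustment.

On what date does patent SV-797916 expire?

(a) grant + 15 years → 30 May 2017.
(b) filing + 19 years → 24 August 2014.
Later of the two: 30 May 2017.
Office Delay Adjustment: +608 days → 28 January 2019.

January 28, 2019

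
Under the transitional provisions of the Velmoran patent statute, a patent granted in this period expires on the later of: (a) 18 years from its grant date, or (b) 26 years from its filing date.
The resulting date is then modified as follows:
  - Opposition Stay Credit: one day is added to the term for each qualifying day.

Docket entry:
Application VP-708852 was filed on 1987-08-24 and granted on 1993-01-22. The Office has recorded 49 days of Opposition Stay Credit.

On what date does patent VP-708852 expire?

(a) grant + 18 years → 22 January 2011.
(b) filing + 26 years → 24 August 2013.
Later of the two: 24 August 2013.
Opposition Stay Credit: +49 days → 12 October 2013.

2013-10-12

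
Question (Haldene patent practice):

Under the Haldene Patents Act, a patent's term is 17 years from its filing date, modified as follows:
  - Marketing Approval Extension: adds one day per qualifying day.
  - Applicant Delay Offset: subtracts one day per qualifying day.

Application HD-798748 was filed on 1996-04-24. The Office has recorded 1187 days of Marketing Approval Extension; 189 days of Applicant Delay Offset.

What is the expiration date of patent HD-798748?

January 17, 2016

Base term: filing date + 17 years → 24 April 2013.
Marketing Approval Extension: +1187 days → 24 July 2016.
Applicant Delay Offset: −189 days → 17 January 2016.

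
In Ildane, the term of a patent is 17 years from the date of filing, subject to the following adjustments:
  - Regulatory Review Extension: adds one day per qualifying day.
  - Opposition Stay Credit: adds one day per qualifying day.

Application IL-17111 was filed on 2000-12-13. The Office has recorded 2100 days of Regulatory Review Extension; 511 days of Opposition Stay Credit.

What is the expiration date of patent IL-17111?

2025-02-05

Base term: filing date + 17 years → 13 December 2017.
Regulatory Review Extension: +2100 days → 13 September 2023.
Opposition Stay Credit: +511 days → 5 February 2025.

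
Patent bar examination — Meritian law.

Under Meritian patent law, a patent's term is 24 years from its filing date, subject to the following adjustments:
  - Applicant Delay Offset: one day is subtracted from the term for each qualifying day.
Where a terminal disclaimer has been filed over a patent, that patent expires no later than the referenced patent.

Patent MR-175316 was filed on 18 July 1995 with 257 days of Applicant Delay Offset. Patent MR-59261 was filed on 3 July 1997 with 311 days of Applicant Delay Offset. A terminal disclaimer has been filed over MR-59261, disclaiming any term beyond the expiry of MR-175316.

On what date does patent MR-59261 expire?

2018-11-03

Natural term of MR-59261:
  Base: filing + 24 years → 3 July 2021.
  Applicant Delay Offset: −311 days → 26 August 2020.
Expiry of referenced patent MR-175316:
  Base: filing + 24 years → 18 July 2019.
  Applicant Delay Offset: −257 days → 3 November 2018.
Terminal disclaimer: MR-59261 expires on the earlier of 26 August 2020 and 3 November 2018.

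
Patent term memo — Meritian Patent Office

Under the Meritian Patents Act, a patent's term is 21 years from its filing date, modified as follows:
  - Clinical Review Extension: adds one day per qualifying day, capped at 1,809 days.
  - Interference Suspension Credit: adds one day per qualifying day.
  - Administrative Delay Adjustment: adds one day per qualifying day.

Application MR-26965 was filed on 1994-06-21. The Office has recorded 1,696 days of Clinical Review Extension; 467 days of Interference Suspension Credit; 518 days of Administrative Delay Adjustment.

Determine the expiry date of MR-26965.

Base term: filing date + 21 years → 21 June 2015.
Clinical Review Extension: 1696 days (within the 1809-day cap) → +1696 days → 11 February 2020.
Interference Suspension Credit: +467 days → 23 May 2021.
Administrative Delay Adjustment: +518 days → 23 October 2022.

October 23, 2022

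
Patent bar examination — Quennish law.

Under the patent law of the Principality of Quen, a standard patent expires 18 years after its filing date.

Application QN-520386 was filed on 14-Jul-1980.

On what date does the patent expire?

1998-07-14

Filing date + 18 years → 14 July 1998.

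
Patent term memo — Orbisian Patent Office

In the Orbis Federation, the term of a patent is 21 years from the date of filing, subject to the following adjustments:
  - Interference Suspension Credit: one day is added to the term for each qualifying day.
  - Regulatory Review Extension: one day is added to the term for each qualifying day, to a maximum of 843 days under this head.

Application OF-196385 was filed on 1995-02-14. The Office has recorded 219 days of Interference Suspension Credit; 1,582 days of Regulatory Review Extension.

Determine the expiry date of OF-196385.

January 11, 2019

Base term: filing date + 21 years → 14 February 2016.
Interference Suspension Credit: +219 days → 20 September 2016.
Regulatory Review Extension: 1582 days claimed exceeds the 843-day cap, so +843 days → 11 January 2019.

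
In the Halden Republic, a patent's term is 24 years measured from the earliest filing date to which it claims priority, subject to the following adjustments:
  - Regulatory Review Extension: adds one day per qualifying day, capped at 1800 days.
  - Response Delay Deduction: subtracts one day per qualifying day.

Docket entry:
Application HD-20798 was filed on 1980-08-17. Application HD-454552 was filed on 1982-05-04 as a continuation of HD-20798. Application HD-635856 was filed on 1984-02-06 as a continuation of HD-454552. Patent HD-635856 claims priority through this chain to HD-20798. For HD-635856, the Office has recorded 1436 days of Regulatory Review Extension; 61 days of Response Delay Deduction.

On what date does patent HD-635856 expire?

2008-05-23

Earliest priority filing: 17 August 1980.
Base term: 17 August 1980 + 24 years → 17 August 2004.
Regulatory Review Extension: 1436 days (within the 1800-day cap) → +1436 days → 23 July 2008.
Response Delay Deduction: −61 days → 23 May 2008.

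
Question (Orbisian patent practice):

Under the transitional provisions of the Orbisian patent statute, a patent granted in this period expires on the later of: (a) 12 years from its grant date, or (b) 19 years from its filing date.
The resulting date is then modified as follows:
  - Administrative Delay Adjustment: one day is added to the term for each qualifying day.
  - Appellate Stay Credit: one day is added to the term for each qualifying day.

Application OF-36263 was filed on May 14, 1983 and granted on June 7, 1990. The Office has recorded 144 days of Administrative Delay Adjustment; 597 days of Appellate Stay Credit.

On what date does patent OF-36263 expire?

2004-06-17

(a) grant + 12 years → 7 June 2002.
(b) filing + 19 years → 14 May 2002.
Later of the two: 7 June 2002.
Administrative Delay Adjustment: +144 days → 29 October 2002.
Appellate Stay Credit: +597 days → 17 June 2004.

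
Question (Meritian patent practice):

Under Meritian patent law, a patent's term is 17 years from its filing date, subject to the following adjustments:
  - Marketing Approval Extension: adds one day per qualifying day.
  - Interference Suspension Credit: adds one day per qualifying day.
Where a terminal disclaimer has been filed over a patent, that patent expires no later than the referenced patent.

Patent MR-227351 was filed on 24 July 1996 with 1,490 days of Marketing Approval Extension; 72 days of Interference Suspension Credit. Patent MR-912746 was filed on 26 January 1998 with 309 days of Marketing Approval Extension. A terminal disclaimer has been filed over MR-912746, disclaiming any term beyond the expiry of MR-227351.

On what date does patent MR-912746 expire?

Natural term of MR-912746:
  Base: filing + 17 years → 26 January 2015.
  Marketing Approval Extension: +309 days → 1 December 2015.
Expiry of referenced patent MR-227351:
  Base: filing + 17 years → 24 July 2013.
  Marketing Approval Extension: +1490 days → 22 August 2017.
  Interference Suspension Credit: +72 days → 2 November 2017.
Terminal disclaimer: MR-912746 expires on the earlier of 1 December 2015 and 2 November 2017.

2015-12-01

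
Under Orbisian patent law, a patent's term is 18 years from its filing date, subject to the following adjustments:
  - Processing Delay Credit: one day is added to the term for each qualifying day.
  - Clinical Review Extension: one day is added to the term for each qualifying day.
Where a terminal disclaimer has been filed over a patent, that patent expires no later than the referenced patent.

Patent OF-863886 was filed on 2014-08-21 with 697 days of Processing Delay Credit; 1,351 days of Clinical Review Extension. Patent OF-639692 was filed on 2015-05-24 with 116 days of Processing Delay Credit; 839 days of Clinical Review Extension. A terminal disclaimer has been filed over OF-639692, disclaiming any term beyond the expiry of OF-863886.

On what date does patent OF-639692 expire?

Natural term of OF-639692:
  Base: filing + 18 years → 24 May 2033.
  Processing Delay Credit: +116 days → 17 September 2033.
  Clinical Review Extension: +839 days → 4 January 2036.
Expiry of referenced patent OF-863886:
  Base: filing + 18 years → 21 August 2032.
  Processing Delay Credit: +697 days → 19 July 2034.
  Clinical Review Extension: +1351 days → 31 March 2038.
Terminal disclaimer: OF-639692 expires on the earlier of 4 January 2036 and 31 March 2038.

2036-01-04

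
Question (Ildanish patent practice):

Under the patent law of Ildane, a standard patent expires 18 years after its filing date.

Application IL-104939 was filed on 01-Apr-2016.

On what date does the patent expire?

April 1, 2034

Filing date + 18 years → 1 April 2034.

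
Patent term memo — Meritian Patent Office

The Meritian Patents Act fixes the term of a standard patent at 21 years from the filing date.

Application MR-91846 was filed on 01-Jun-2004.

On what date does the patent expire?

2025-06-01

Filing date + 21 years → 1 June 2025.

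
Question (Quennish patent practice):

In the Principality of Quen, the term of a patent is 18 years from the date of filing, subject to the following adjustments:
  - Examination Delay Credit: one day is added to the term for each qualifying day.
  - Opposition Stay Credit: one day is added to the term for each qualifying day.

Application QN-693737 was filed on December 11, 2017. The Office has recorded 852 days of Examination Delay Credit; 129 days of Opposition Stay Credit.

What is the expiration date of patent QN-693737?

2038-08-18

Base term: filing date + 18 years → 11 December 2035.
Examination Delay Credit: +852 days → 11 April 2038.
Opposition Stay Credit: +129 days → 18 August 2038.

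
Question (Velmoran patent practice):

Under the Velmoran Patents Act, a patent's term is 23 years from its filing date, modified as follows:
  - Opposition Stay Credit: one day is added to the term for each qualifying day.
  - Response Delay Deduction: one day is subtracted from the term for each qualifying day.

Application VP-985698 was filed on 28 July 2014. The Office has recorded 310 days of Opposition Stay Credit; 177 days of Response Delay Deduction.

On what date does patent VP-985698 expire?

December 8, 2037

Base term: filing date + 23 years → 28 July 2037.
Opposition Stay Credit: +310 days → 3 June 2038.
Response Delay Deduction: −177 days → 8 December 2037.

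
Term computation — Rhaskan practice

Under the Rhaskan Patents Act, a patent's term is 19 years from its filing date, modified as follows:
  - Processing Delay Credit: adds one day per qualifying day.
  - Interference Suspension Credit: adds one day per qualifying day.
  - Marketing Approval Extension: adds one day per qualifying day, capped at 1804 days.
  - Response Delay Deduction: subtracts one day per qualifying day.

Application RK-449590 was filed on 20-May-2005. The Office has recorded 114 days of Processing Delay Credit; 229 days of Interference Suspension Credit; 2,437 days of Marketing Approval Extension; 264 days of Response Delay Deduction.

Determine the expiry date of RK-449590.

Base term: filing date + 19 years → 20 May 2024.
Processing Delay Credit: +114 days → 11 September 2024.
Interference Suspension Credit: +229 days → 28 April 2025.
Marketing Approval Extension: 2437 days claimed exceeds the 1804-day cap, so +1804 days → 6 April 2030.
Response Delay Deduction: −264 days → 16 July 2029.

July 16, 2029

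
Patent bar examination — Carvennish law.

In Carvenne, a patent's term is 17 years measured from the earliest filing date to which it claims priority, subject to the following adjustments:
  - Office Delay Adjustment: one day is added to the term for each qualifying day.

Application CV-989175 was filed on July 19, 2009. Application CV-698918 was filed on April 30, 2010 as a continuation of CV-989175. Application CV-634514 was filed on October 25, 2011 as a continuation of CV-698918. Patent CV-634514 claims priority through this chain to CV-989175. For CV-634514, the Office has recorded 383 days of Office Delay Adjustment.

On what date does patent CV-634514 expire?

2027-08-06

Earliest priority filing: 19 July 2009.
Base term: 19 July 2009 + 17 years → 19 July 2026.
Office Delay Adjustment: +383 days → 6 August 2027.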